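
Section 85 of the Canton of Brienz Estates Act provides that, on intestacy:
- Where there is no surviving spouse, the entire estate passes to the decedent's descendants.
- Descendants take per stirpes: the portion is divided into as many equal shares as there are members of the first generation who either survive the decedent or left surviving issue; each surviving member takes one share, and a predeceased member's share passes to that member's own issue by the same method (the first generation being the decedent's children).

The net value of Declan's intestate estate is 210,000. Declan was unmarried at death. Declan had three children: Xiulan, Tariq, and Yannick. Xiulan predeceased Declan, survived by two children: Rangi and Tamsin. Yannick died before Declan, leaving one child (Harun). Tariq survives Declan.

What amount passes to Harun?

Harun receives 70,000.

The entire 210,000 passes to the descendants.
That amount (210,000) is divided into 3 shares of 70,000: Tariq takes 70,000; Xiulan's 70,000 share passes to Xiulan's issue; Yannick's 70,000 share passes to Yannick's issue.
Xiulan's share (70,000) is divided into 2 shares of 35,000: Rangi and Tamsin each take 35,000.
Yannick's share (70,000) passes entirely to Harun.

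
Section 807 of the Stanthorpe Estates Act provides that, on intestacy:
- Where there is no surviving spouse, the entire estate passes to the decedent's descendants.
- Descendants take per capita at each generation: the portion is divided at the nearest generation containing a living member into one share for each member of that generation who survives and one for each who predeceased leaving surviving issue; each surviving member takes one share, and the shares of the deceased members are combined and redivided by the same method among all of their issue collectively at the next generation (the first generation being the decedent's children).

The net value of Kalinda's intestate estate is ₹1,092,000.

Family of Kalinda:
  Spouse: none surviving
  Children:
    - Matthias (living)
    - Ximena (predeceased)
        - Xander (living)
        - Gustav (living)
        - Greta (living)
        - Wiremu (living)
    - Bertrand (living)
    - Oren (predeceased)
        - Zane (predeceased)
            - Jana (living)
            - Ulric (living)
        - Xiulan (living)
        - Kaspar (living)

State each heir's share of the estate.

The entire ₹1,092,000 passes to the descendants.
That amount (₹1,092,000) is divided at the children's generation into 4 shares of ₹273,000. Matthias and Bertrand each take ₹273,000. The 2 shares of the deceased (Ximena and Oren) are combined into a pool of ₹546,000.
That pool (₹546,000) is divided at the grandchildren's generation into 7 shares of ₹78,000. Xander, Gustav, Greta, Wiremu, Xiulan, and Kaspar each take ₹78,000. The remaining share for the deceased Zane (₹78,000) is carried to the next generation.
That pool (₹78,000) is divided at the great-grandchildren's generation equally among Jana and Ulric: ₹39,000 each.

Matthias: ₹273,000; Xander: ₹78,000; Gustav: ₹78,000; Greta: ₹78,000; Wiremu: ₹78,000; Bertrand: ₹273,000; Jana: ₹39,000; Ulric: ₹39,000; Xiulan: ₹78,000; Kaspar: ₹78,000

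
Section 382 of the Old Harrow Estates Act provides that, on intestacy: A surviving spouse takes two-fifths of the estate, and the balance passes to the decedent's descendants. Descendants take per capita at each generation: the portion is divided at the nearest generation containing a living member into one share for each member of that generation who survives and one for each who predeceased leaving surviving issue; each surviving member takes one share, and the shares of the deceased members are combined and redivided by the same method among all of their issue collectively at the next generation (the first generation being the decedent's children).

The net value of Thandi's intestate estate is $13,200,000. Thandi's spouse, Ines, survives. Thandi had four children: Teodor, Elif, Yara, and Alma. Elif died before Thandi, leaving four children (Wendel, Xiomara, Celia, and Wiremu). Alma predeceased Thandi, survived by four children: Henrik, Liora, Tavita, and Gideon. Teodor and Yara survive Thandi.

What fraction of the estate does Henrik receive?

Henrik receives 3/80 of the estate.

Ines takes two-fifths of $13,200,000 = $5,280,000. The remaining $7,920,000 passes to the descendants.
The descendants' portion ($7,920,000) is divided at the children's generation into 4 shares of $1,980,000. Teodor and Yara each take $1,980,000. The 2 shares of the deceased (Elif and Alma) are combined into a pool of $3,960,000.
That pool ($3,960,000) is divided at the grandchildren's generation equally among Wendel, Xiomara, Celia, Wiremu, Henrik, Liora, Tavita, and Gideon: $495,000 each.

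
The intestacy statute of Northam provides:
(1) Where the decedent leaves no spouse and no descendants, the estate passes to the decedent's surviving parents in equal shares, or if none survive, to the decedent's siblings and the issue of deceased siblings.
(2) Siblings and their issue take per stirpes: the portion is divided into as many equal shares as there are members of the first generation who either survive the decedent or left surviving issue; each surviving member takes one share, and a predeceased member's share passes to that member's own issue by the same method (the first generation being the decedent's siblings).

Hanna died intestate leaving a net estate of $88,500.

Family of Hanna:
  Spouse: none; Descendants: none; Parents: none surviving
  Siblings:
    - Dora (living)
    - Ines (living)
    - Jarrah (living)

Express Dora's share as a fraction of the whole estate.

Dora receives 1/3 of the estate.

The entire $88,500 passes to the siblings and their issue.
That amount ($88,500) is divided into 3 shares of $29,500: Dora, Ines, and Jarrah each take $29,500.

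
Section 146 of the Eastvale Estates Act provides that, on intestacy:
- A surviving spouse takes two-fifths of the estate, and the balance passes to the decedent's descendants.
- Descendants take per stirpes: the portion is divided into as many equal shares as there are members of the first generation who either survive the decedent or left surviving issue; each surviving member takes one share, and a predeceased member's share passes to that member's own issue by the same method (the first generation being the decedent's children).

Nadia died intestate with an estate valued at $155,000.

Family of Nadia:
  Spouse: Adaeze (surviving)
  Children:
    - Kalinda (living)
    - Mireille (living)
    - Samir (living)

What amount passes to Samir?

Adaeze takes two-fifths of $155,000 = $62,000. The remaining $93,000 passes to the descendants.
The descendants' portion ($93,000) is divided into 3 shares of $31,000: Kalinda, Mireille, and Samir each take $31,000.

Samir receives $31,000.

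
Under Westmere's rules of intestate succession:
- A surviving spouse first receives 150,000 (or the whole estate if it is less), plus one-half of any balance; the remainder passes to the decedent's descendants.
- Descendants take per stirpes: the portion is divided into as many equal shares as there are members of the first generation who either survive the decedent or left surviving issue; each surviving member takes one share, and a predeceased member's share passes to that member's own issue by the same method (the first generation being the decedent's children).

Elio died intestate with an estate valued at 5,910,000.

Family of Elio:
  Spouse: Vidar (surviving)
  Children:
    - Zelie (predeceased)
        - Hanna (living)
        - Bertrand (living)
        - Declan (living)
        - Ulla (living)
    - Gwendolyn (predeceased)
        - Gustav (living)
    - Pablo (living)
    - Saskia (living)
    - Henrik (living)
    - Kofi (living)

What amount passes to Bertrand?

Vidar first takes 150,000, leaving a balance of 5,760,000. Vidar then takes one-half of the balance (2,880,000), for a total of 3,030,000. The remaining 2,880,000 passes to the descendants.
The descendants' portion (2,880,000) is divided into 6 shares of 480,000: Pablo, Saskia, Henrik, and Kofi each take 480,000; Zelie's 480,000 share passes to Zelie's issue; Gwendolyn's 480,000 share passes to Gwendolyn's issue.
Zelie's share (480,000) is divided into 4 shares of 120,000: Hanna, Bertrand, Declan, and Ulla each take 120,000.
Gwendolyn's share (480,000) passes entirely to Gustav.

Bertrand receives 120,000.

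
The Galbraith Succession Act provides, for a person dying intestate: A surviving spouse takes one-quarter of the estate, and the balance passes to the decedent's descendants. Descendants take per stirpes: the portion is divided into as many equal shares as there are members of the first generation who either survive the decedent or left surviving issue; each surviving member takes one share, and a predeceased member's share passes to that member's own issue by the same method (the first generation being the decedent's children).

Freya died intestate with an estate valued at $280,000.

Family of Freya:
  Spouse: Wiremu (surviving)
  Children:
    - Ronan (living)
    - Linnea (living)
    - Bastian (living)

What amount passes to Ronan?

Ronan receives $70,000.

Wiremu takes one-quarter of $280,000 = $70,000. The remaining $210,000 passes to the descendants.
The descendants' portion ($210,000) is divided into 3 shares of $70,000: Ronan, Linnea, and Bastian each take $70,000.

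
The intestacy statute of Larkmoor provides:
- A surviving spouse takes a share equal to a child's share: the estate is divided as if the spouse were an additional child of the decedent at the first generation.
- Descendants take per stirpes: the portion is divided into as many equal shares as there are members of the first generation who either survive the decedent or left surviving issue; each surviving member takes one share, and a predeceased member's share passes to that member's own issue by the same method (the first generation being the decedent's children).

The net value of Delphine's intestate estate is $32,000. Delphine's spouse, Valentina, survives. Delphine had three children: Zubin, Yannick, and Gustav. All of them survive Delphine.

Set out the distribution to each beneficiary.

Valentina: $8,000; Zubin: $8,000; Yannick: $8,000; Gustav: $8,000

The spouse counts as an additional share at the children's level, so there are 4 primary shares of $8,000. Valentina takes one such share ($8,000).
The children's combined portion ($24,000) is divided into 3 shares of $8,000: Zubin, Yannick, and Gustav each take $8,000.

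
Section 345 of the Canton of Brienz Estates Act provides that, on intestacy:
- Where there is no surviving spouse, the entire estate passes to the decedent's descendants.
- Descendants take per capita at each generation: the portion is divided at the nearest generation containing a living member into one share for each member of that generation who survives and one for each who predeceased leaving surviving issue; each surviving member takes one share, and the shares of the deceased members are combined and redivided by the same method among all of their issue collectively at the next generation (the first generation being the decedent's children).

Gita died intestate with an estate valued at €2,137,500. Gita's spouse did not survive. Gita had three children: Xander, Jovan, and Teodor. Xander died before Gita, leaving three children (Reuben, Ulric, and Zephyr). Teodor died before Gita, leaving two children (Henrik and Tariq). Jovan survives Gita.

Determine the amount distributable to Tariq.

Tariq receives €285,000.

The entire €2,137,500 passes to the descendants.
That amount (€2,137,500) is divided at the children's generation into 3 shares of €712,500. Jovan takes €712,500. The 2 shares of the deceased (Xander and Teodor) are combined into a pool of €1,425,000.
That pool (€1,425,000) is divided at the grandchildren's generation equally among Reuben, Ulric, Zephyr, Henrik, and Tariq: €285,000 each.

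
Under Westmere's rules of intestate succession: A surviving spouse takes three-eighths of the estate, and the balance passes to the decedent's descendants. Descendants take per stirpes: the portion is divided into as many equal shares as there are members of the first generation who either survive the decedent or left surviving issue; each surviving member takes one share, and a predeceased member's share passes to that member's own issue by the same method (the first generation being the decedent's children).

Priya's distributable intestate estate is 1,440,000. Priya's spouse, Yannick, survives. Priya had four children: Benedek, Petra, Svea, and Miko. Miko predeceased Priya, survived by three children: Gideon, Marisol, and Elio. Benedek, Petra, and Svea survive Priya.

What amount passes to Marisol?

Yannick takes three-eighths of 1,440,000 = 540,000. The remaining 900,000 passes to the descendants.
The descendants' portion (900,000) is divided into 4 shares of 225,000: Benedek, Petra, and Svea each take 225,000; Miko's 225,000 share passes to Miko's issue.
Miko's share (225,000) is divided into 3 shares of 75,000: Gideon, Marisol, and Elio each take 75,000.

Marisol receives 75,000.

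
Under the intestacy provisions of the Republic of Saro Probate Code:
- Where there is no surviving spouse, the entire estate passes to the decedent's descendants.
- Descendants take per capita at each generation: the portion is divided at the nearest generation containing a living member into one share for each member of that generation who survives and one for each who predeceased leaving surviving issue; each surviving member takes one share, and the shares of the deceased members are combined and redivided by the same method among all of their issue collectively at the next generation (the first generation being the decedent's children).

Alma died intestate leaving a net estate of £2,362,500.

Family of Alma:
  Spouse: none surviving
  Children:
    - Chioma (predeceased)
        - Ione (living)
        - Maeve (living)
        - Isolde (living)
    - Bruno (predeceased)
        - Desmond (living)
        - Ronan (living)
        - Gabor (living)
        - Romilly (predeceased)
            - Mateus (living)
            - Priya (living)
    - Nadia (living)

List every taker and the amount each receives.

The entire £2,362,500 passes to the descendants.
That amount (£2,362,500) is divided at the children's generation into 3 shares of £787,500. Nadia takes £787,500. The 2 shares of the deceased (Chioma and Bruno) are combined into a pool of £1,575,000.
That pool (£1,575,000) is divided at the grandchildren's generation into 7 shares of £225,000. Ione, Maeve, Isolde, Desmond, Ronan, and Gabor each take £225,000. The remaining share for the deceased Romilly (£225,000) is carried to the next generation.
That pool (£225,000) is divided at the great-grandchildren's generation equally among Mateus and Priya: £112,500 each.

Ione: £225,000; Maeve: £225,000; Isolde: £225,000; Desmond: £225,000; Ronan: £225,000; Gabor: £225,000; Mateus: £112,500; Priya: £112,500; Nadia: £787,500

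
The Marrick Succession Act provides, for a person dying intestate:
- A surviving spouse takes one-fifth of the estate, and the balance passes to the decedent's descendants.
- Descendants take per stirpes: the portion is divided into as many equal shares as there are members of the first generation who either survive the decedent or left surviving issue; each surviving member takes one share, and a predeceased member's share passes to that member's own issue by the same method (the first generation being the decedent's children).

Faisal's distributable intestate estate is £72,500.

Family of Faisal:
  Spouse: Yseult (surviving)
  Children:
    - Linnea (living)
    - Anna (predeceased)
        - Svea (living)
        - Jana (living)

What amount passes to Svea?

Yseult takes one-fifth of £72,500 = £14,500. The remaining £58,000 passes to the descendants.
The descendants' portion (£58,000) is divided into 2 shares of £29,000: Linnea takes £29,000; Anna's £29,000 share passes to Anna's issue.
Anna's share (£29,000) is divided into 2 shares of £14,500: Svea and Jana each take £14,500.

Svea receives £14,500.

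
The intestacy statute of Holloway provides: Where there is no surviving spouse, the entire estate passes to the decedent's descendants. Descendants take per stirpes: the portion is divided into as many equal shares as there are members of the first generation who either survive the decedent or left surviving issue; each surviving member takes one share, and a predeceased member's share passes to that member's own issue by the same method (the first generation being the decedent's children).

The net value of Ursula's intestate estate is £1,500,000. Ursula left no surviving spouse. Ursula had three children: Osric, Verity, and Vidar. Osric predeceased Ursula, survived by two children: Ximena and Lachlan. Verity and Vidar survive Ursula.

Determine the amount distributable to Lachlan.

The entire £1,500,000 passes to the descendants.
That amount (£1,500,000) is divided into 3 shares of £500,000: Verity and Vidar each take £500,000; Osric's £500,000 share passes to Osric's issue.
Osric's share (£500,000) is divided into 2 shares of £250,000: Ximena and Lachlan each take £250,000.

Lachlan receives £250,000.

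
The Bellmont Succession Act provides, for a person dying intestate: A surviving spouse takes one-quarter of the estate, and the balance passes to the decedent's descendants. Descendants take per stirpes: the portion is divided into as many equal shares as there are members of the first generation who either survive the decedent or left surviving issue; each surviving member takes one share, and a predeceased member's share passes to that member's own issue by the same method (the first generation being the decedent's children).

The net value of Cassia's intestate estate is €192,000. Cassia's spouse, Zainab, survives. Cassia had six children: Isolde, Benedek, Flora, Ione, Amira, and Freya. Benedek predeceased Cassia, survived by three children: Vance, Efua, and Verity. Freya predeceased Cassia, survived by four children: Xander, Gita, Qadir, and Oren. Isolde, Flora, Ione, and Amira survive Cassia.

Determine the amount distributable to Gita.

Zainab takes one-quarter of €192,000 = €48,000. The remaining €144,000 passes to the descendants.
The descendants' portion (€144,000) is divided into 6 shares of €24,000: Isolde, Flora, Ione, and Amira each take €24,000; Benedek's €24,000 share passes to Benedek's issue; Freya's €24,000 share passes to Freya's issue.
Benedek's share (€24,000) is divided into 3 shares of €8,000: Vance, Efua, and Verity each take €8,000.
Freya's share (€24,000) is divided into 4 shares of €6,000: Xander, Gita, Qadir, and Oren each take €6,000.

Gita receives €6,000.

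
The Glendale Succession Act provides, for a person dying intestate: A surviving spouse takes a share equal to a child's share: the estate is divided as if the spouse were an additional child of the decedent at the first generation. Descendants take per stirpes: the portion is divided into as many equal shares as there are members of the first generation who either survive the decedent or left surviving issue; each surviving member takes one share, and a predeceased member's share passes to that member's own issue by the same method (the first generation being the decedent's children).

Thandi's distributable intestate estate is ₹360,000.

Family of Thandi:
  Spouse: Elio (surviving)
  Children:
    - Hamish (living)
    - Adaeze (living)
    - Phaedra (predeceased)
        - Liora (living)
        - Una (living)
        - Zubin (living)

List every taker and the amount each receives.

Elio: ₹90,000; Hamish: ₹90,000; Adaeze: ₹90,000; Liora: ₹30,000; Una: ₹30,000; Zubin: ₹30,000

The spouse counts as an additional share at the children's level, so there are 4 primary shares of ₹90,000. Elio takes one such share (₹90,000).
The children's combined portion (₹270,000) is divided into 3 shares of ₹90,000: Hamish and Adaeze each take ₹90,000; Phaedra's ₹90,000 share passes to Phaedra's issue.
Phaedra's share (₹90,000) is divided into 3 shares of ₹30,000: Liora, Una, and Zubin each take ₹30,000.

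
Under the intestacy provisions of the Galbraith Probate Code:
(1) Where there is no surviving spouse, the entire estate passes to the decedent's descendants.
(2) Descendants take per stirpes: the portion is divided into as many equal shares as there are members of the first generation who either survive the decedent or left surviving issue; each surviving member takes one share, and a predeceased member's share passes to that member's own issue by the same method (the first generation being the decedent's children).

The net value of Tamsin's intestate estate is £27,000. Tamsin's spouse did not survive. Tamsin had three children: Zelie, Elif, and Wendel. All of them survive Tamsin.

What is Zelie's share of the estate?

Zelie receives £9,000.

The entire £27,000 passes to the descendants.
That amount (£27,000) is divided into 3 shares of £9,000: Zelie, Elif, and Wendel each take £9,000.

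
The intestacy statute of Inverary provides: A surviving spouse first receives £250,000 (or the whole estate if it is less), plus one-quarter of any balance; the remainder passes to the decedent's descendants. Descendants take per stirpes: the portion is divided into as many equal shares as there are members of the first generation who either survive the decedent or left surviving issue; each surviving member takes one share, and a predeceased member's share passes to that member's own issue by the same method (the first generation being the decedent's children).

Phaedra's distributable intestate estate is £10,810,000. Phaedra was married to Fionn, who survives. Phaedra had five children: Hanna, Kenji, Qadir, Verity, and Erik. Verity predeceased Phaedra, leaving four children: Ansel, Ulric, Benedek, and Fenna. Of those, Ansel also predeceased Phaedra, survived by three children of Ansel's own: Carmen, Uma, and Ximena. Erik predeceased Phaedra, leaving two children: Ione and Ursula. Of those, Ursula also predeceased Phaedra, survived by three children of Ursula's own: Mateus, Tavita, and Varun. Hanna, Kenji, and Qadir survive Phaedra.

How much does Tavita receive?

Tavita receives £264,000.

Fionn first takes £250,000, leaving a balance of £10,560,000. Fionn then takes one-quarter of the balance (£2,640,000), for a total of £2,890,000. The remaining £7,920,000 passes to the descendants.
The descendants' portion (£7,920,000) is divided into 5 shares of £1,584,000: Hanna, Kenji, and Qadir each take £1,584,000; Verity's £1,584,000 share passes to Verity's issue; Erik's £1,584,000 share passes to Erik's issue.
Verity's share (£1,584,000) is divided into 4 shares of £396,000: Ulric, Benedek, and Fenna each take £396,000; Ansel's £396,000 share passes to Ansel's issue.
Ansel's share (£396,000) is divided into 3 shares of £132,000: Carmen, Uma, and Ximena each take £132,000.
Erik's share (£1,584,000) is divided into 2 shares of £792,000: Ione takes £792,000; Ursula's £792,000 share passes to Ursula's issue.
Ursula's share (£792,000) is divided into 3 shares of £264,000: Mateus, Tavita, and Varun each take £264,000.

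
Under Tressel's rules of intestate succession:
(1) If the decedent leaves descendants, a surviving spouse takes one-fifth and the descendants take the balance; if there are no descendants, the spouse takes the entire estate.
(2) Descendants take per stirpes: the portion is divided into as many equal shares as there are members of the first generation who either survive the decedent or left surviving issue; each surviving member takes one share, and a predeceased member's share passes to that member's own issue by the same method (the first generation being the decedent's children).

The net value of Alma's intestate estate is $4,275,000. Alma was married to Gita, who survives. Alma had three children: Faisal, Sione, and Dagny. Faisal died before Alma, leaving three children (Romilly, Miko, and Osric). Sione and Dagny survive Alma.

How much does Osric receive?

Osric receives $380,000.

Gita takes one-fifth of $4,275,000 = $855,000. The remaining $3,420,000 passes to the descendants.
The descendants' portion ($3,420,000) is divided into 3 shares of $1,140,000: Sione and Dagny each take $1,140,000; Faisal's $1,140,000 share passes to Faisal's issue.
Faisal's share ($1,140,000) is divided into 3 shares of $380,000: Romilly, Miko, and Osric each take $380,000.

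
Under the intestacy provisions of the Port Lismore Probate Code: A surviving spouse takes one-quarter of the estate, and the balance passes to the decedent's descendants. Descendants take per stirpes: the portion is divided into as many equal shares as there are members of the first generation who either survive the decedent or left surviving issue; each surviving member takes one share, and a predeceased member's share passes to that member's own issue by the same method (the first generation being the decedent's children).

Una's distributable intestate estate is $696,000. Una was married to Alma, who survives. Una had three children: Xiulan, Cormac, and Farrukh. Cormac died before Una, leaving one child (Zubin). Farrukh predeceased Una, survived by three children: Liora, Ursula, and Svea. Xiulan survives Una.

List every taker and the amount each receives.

Alma takes one-quarter of $696,000 = $174,000. The remaining $522,000 passes to the descendants.
The descendants' portion ($522,000) is divided into 3 shares of $174,000: Xiulan takes $174,000; Cormac's $174,000 share passes to Cormac's issue; Farrukh's $174,000 share passes to Farrukh's issue.
Cormac's share ($174,000) passes entirely to Zubin.
Farrukh's share ($174,000) is divided into 3 shares of $58,000: Liora, Ursula, and Svea each take $58,000.

Alma: $174,000; Xiulan: $174,000; Zubin: $174,000; Liora: $58,000; Ursula: $58,000; Svea: $58,000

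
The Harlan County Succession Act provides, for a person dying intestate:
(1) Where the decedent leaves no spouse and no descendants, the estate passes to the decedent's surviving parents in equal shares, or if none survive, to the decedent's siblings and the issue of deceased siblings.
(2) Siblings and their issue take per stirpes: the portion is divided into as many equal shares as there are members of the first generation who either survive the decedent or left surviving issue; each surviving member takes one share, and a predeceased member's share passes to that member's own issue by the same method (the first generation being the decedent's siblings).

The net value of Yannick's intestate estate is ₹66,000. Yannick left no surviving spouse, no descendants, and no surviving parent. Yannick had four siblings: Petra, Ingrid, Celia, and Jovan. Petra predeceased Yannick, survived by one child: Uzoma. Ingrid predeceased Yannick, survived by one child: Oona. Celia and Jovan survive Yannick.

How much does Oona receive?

The entire ₹66,000 passes to the siblings and their issue.
That amount (₹66,000) is divided into 4 shares of ₹16,500: Celia and Jovan each take ₹16,500; Petra's ₹16,500 share passes to Petra's issue; Ingrid's ₹16,500 share passes to Ingrid's issue.
Petra's share (₹16,500) passes entirely to Uzoma.
Ingrid's share (₹16,500) passes entirely to Oona.

Oona receives ₹16,500.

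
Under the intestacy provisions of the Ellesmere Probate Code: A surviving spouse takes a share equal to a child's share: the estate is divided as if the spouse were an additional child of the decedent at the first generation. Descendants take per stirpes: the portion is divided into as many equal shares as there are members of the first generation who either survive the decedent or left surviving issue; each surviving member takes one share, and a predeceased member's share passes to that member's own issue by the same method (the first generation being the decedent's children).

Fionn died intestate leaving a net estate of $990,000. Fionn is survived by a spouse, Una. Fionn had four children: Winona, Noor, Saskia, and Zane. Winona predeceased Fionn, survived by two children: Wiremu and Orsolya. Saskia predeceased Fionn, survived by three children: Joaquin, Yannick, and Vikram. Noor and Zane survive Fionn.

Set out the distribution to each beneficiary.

Una: $198,000; Wiremu: $99,000; Orsolya: $99,000; Noor: $198,000; Joaquin: $66,000; Yannick: $66,000; Vikram: $66,000; Zane: $198,000

The spouse counts as an additional share at the children's level, so there are 5 primary shares of $198,000. Una takes one such share ($198,000).
The children's combined portion ($792,000) is divided into 4 shares of $198,000: Noor and Zane each take $198,000; Winona's $198,000 share passes to Winona's issue; Saskia's $198,000 share passes to Saskia's issue.
Winona's share ($198,000) is divided into 2 shares of $99,000: Wiremu and Orsolya each take $99,000.
Saskia's share ($198,000) is divided into 3 shares of $66,000: Joaquin, Yannick, and Vikram each take $66,000.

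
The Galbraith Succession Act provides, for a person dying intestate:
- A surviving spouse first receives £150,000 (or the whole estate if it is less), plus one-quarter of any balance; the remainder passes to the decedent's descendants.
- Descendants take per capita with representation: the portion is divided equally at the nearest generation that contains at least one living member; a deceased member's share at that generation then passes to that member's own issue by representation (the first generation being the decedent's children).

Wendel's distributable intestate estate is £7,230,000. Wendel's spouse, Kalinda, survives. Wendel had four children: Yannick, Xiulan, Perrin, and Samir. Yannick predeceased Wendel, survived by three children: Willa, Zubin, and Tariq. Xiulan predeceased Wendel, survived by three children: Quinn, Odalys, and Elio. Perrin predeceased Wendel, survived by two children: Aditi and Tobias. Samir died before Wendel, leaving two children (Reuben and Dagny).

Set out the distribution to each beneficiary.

Kalinda: £1,920,000; Willa: £531,000; Zubin: £531,000; Tariq: £531,000; Quinn: £531,000; Odalys: £531,000; Elio: £531,000; Aditi: £531,000; Tobias: £531,000; Reuben: £531,000; Dagny: £531,000

Kalinda first takes £150,000, leaving a balance of £7,080,000. Kalinda then takes one-quarter of the balance (£1,770,000), for a total of £1,920,000. The remaining £5,310,000 passes to the descendants.
No child survives, so the initial division is made at the grandchildren's generation.
The descendants' portion (£5,310,000) is divided into 10 shares of £531,000: Willa, Zubin, Tariq, Quinn, Odalys, Elio, Aditi, Tobias, Reuben, and Dagny each take £531,000.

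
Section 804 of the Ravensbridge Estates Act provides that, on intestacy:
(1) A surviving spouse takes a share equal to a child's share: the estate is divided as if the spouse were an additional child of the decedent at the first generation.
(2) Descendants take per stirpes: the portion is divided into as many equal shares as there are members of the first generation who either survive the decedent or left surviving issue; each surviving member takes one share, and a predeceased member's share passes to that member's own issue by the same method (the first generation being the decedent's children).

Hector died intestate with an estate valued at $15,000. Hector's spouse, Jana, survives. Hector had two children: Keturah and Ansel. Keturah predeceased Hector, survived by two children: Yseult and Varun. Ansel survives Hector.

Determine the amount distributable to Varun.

The spouse counts as an additional share at the children's level, so there are 3 primary shares of $5,000. Jana takes one such share ($5,000).
The children's combined portion ($10,000) is divided into 2 shares of $5,000: Ansel takes $5,000; Keturah's $5,000 share passes to Keturah's issue.
Keturah's share ($5,000) is divided into 2 shares of $2,500: Yseult and Varun each take $2,500.

Varun receives $2,500.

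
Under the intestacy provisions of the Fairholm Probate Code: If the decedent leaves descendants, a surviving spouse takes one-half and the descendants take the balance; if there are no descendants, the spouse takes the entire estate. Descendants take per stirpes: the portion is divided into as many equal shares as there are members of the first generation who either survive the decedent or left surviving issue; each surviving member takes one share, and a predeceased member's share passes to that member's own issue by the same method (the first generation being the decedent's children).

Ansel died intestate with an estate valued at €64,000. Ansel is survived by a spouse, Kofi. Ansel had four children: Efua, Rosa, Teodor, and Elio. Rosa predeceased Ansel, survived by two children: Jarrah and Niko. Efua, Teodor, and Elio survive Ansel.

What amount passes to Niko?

Niko receives €4,000.

Kofi takes one-half of €64,000 = €32,000. The remaining €32,000 passes to the descendants.
The descendants' portion (€32,000) is divided into 4 shares of €8,000: Efua, Teodor, and Elio each take €8,000; Rosa's €8,000 share passes to Rosa's issue.
Rosa's share (€8,000) is divided into 2 shares of €4,000: Jarrah and Niko each take €4,000.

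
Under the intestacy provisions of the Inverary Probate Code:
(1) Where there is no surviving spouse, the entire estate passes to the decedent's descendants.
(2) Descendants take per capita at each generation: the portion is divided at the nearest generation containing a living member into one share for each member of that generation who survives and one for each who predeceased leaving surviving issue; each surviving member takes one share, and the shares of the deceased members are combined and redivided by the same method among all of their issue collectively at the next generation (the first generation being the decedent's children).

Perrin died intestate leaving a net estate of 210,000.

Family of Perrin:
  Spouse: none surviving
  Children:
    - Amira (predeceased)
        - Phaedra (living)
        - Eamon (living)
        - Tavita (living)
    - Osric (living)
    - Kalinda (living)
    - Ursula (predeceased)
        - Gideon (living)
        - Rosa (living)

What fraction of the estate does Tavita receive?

Tavita receives 1/10 of the estate.

The entire 210,000 passes to the descendants.
That amount (210,000) is divided at the children's generation into 4 shares of 52,500. Osric and Kalinda each take 52,500. The 2 shares of the deceased (Amira and Ursula) are combined into a pool of 105,000.
That pool (105,000) is divided at the grandchildren's generation equally among Phaedra, Eamon, Tavita, Gideon, and Rosa: 21,000 each.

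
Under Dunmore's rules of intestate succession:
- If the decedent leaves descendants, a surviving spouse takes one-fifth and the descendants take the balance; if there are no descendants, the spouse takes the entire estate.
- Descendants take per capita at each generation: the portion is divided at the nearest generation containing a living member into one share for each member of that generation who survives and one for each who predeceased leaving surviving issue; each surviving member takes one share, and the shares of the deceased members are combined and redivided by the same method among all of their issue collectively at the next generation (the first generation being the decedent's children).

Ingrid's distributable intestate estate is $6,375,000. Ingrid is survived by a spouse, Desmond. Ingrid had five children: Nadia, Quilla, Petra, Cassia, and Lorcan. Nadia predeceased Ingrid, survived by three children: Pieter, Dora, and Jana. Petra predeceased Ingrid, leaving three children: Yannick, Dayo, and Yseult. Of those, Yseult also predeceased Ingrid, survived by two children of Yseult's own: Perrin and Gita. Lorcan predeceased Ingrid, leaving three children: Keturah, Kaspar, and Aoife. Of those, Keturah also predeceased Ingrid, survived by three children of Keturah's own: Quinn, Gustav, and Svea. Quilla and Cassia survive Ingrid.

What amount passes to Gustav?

Gustav receives $136,000.

Desmond takes one-fifth of $6,375,000 = $1,275,000. The remaining $5,100,000 passes to the descendants.
The descendants' portion ($5,100,000) is divided at the children's generation into 5 shares of $1,020,000. Quilla and Cassia each take $1,020,000. The 3 shares of the deceased (Nadia, Petra, and Lorcan) are combined into a pool of $3,060,000.
That pool ($3,060,000) is divided at the grandchildren's generation into 9 shares of $340,000. Pieter, Dora, Jana, Yannick, Dayo, Kaspar, and Aoife each take $340,000. The 2 shares of the deceased (Yseult and Keturah) are combined into a pool of $680,000.
That pool ($680,000) is divided at the great-grandchildren's generation equally among Perrin, Gita, Quinn, Gustav, and Svea: $136,000 each.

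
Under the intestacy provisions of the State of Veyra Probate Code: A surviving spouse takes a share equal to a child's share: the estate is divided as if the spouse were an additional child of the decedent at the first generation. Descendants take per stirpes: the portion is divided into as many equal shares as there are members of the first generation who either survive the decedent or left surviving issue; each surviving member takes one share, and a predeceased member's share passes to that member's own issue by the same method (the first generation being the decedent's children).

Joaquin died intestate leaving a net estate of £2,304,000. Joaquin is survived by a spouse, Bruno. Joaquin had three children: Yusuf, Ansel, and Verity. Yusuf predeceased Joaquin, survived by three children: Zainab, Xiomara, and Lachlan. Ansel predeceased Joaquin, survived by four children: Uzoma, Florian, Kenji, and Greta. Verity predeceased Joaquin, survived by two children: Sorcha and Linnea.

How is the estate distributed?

Bruno: £576,000; Zainab: £192,000; Xiomara: £192,000; Lachlan: £192,000; Uzoma: £144,000; Florian: £144,000; Kenji: £144,000; Greta: £144,000; Sorcha: £288,000; Linnea: £288,000

The spouse counts as an additional share at the children's level, so there are 4 primary shares of £576,000. Bruno takes one such share (£576,000).
The children's combined portion (£1,728,000) is divided into 3 shares of £576,000: Yusuf's £576,000 share passes to Yusuf's issue; Ansel's £576,000 share passes to Ansel's issue; Verity's £576,000 share passes to Verity's issue.
Yusuf's share (£576,000) is divided into 3 shares of £192,000: Zainab, Xiomara, and Lachlan each take £192,000.
Ansel's share (£576,000) is divided into 4 shares of £144,000: Uzoma, Florian, Kenji, and Greta each take £144,000.
Verity's share (£576,000) is divided into 2 shares of £288,000: Sorcha and Linnea each take £288,000.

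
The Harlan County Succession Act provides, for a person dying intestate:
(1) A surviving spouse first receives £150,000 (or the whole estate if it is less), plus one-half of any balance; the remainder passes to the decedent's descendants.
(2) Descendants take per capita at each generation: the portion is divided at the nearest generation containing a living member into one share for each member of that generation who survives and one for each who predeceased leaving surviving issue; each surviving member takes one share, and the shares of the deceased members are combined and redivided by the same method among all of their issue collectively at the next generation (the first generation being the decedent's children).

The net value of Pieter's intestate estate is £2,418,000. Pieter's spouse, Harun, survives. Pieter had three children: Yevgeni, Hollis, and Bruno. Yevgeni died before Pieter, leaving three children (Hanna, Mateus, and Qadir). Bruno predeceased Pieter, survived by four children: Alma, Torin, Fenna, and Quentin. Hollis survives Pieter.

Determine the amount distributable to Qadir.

Harun first takes £150,000, leaving a balance of £2,268,000. Harun then takes one-half of the balance (£1,134,000), for a total of £1,284,000. The remaining £1,134,000 passes to the descendants.
The descendants' portion (£1,134,000) is divided at the children's generation into 3 shares of £378,000. Hollis takes £378,000. The 2 shares of the deceased (Yevgeni and Bruno) are combined into a pool of £756,000.
That pool (£756,000) is divided at the grandchildren's generation equally among Hanna, Mateus, Qadir, Alma, Torin, Fenna, and Quentin: £108,000 each.

Qadir receives £108,000.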